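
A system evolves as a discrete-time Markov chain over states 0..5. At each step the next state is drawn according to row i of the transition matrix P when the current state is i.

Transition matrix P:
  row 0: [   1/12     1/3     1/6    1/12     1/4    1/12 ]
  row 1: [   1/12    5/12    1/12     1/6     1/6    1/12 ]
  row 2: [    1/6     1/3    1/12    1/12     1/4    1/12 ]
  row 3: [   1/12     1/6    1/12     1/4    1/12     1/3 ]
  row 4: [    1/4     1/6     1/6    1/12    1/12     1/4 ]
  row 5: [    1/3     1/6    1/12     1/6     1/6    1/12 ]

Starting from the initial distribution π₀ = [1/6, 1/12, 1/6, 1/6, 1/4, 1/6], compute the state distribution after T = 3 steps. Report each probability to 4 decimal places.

t=0: π = [0.1667, 0.0833, 0.1667, 0.1667, 0.2500, 0.1667]
t=1: π = [0.1806, 0.2431, 0.1181, 0.1319, 0.1597, 0.1667]
t=2: π = [0.1615, 0.2772, 0.1117, 0.1395, 0.1672, 0.1429]
t=3: π = [0.1563, 0.2815, 0.1107, 0.1416, 0.1639, 0.1461]

π = [0.1563, 0.2815, 0.1107, 0.1416, 0.1639, 0.1461]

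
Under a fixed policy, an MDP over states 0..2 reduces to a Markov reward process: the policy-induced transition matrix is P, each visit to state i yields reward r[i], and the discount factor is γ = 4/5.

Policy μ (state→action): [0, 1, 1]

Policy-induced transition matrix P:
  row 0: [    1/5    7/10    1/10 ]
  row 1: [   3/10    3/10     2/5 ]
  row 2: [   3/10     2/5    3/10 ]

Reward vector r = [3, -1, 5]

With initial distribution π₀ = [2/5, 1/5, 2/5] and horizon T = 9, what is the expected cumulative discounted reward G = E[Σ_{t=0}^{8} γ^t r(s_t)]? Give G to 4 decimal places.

G = 8.8360

t=0: π = [0.4000, 0.2000, 0.4000], E[r] = 3.0000, γ^t·E[r] = 3.000000, running G = 3.000000
t=1: π = [0.2600, 0.5000, 0.2400], E[r] = 1.4800, γ^t·E[r] = 1.184000, running G = 4.184000
t=2: π = [0.2740, 0.4280, 0.2980], E[r] = 1.8840, γ^t·E[r] = 1.205760, running G = 5.389760
t=3: π = [0.2726, 0.4394, 0.2880], E[r] = 1.8184, γ^t·E[r] = 0.931021, running G = 6.320781
t=4: π = [0.2727, 0.4378, 0.2894], E[r] = 1.8275, γ^t·E[r] = 0.748536, running G = 7.069317
t=5: π = [0.2727, 0.4380, 0.2892], E[r] = 1.8263, γ^t·E[r] = 0.598449, running G = 7.667765
t=6: π = [0.2727, 0.4380, 0.2893], E[r] = 1.8265, γ^t·E[r] = 0.478796, running G = 8.146561
t=7: π = [0.2727, 0.4380, 0.2893], E[r] = 1.8264, γ^t·E[r] = 0.383033, running G = 8.529594
t=8: π = [0.2727, 0.4380, 0.2893], E[r] = 1.8264, γ^t·E[r] = 0.306427, running G = 8.836021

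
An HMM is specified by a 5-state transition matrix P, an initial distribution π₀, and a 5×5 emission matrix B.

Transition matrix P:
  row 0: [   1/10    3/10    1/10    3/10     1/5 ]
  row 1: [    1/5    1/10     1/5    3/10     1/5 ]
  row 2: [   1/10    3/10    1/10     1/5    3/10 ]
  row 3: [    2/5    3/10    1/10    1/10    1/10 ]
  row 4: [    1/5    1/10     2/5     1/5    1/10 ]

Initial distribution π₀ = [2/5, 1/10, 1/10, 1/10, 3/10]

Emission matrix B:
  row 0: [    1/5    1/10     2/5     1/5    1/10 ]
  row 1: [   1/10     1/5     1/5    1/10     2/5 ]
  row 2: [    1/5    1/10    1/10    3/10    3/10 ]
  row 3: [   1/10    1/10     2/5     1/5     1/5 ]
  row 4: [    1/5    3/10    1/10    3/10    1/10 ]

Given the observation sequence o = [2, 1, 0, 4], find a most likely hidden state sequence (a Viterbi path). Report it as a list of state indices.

path = [0, 4, 2, 1]

t=0: δ = [1.600e-01, 2.000e-02, 1.000e-02, 4.000e-02, 3.000e-02]  (obs o_0=2)
t=1: δ = [1.600e-03, 9.600e-03, 1.600e-03, 4.800e-03, 9.600e-03]  ψ = [0, 0, 0, 0, 0]  (obs o_1=1)
t=2: δ = [3.840e-04, 1.440e-04, 7.680e-04, 2.880e-04, 3.840e-04]  ψ = [1, 3, 4, 1, 1]  (obs o_2=0)
t=3: δ = [1.152e-05, 9.216e-05, 4.608e-05, 3.072e-05, 2.304e-05]  ψ = [3, 2, 4, 2, 2]  (obs o_3=4)
backtrack: best end state = 1; path = [0, 4, 2, 1]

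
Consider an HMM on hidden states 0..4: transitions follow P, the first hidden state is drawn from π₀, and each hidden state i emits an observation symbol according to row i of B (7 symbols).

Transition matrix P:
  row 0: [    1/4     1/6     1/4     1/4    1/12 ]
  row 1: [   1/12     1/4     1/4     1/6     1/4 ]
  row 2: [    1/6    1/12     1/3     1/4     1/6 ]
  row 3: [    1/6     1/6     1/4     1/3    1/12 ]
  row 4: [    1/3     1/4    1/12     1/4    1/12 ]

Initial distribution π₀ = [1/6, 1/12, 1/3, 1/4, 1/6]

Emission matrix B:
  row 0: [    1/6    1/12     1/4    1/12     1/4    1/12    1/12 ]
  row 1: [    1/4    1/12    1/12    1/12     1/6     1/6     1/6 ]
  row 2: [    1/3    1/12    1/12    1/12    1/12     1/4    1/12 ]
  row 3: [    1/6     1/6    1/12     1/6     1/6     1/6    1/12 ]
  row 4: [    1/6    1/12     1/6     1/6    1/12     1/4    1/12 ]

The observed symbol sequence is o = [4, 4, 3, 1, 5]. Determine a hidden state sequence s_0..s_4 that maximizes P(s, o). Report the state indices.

path = [3, 3, 3, 3, 2]

t=0: δ = [4.167e-02, 1.389e-02, 2.778e-02, 4.167e-02, 1.389e-02]  (obs o_0=4)
t=1: δ = [2.604e-03, 1.157e-03, 8.681e-04, 2.315e-03, 3.858e-04]  ψ = [0, 0, 0, 3, 2]  (obs o_1=4)
t=2: δ = [5.425e-05, 3.617e-05, 5.425e-05, 1.286e-04, 4.823e-05]  ψ = [0, 0, 0, 3, 1]  (obs o_2=3)
t=3: δ = [1.786e-06, 1.786e-06, 2.679e-06, 7.144e-06, 8.931e-07]  ψ = [3, 3, 3, 3, 3]  (obs o_3=1)
t=4: δ = [9.923e-08, 1.985e-07, 4.465e-07, 3.969e-07, 1.488e-07]  ψ = [3, 3, 3, 3, 3]  (obs o_4=5)
backtrack: best end state = 2; path = [3, 3, 3, 3, 2]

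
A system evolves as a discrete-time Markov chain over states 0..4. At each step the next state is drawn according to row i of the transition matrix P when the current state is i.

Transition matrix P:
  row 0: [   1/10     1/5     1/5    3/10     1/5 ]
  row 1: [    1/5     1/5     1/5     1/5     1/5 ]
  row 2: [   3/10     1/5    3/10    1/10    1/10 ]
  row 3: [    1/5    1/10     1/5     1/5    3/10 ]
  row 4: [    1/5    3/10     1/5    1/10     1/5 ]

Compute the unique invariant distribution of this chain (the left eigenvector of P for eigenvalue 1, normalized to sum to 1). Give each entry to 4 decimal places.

π = [0.2020, 0.2017, 0.2222, 0.1784, 0.1956]

Balance equations π_j = Σ_i π_i·P[i][j]:
  π_0 = 1/10·π_0 + 1/5·π_1 + 3/10·π_2 + 1/5·π_3 + 1/5·π_4
  π_1 = 1/5·π_0 + 1/5·π_1 + 1/5·π_2 + 1/10·π_3 + 3/10·π_4
  π_2 = 1/5·π_0 + 1/5·π_1 + 3/10·π_2 + 1/5·π_3 + 1/5·π_4
  π_3 = 3/10·π_0 + 1/5·π_1 + 1/10·π_2 + 1/5·π_3 + 1/10·π_4
  normalize: π_0 + π_1 + π_2 + π_3 + π_4 = 1
Solving the linear system gives exactly π = [20/99, 2017/9999, 2/9, 1784/9999, 652/3333].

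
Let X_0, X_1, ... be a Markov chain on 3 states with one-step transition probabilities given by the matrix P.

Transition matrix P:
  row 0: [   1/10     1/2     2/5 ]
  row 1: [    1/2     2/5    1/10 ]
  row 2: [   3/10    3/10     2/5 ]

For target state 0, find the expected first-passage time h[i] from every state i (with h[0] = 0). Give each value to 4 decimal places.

First-step conditioning: h[0] = 0; for i ≠ 0, h[i] = 1 + Σ_k P[i][k]·h[k].
  h[1] = 1 + 2/5·h[1] + 1/10·h[2]
  h[2] = 1 + 3/10·h[1] + 2/5·h[2]
Solving the 2×2 linear system over states ≠ 0 gives exactly h = [0, 70/33, 30/11] (h[0] = 0 is the target).

h = [0.0000, 2.1212, 2.7273]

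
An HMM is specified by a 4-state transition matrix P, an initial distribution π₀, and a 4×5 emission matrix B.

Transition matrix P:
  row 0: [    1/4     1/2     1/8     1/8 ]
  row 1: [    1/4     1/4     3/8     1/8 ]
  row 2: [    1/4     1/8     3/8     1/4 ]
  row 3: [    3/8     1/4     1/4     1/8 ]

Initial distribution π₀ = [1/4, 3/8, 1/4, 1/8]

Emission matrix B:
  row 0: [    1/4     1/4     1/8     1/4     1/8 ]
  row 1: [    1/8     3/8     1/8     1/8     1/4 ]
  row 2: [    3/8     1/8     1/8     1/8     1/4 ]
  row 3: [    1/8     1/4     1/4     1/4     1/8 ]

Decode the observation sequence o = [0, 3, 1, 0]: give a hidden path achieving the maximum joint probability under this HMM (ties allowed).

path = [2, 0, 1, 2]

t=0: δ = [6.250e-02, 4.688e-02, 9.375e-02, 1.562e-02]  (obs o_0=0)
t=1: δ = [5.859e-03, 3.906e-03, 4.395e-03, 5.859e-03]  ψ = [2, 0, 2, 2]  (obs o_1=3)
t=2: δ = [5.493e-04, 1.099e-03, 2.060e-04, 2.747e-04]  ψ = [3, 0, 2, 2]  (obs o_2=1)
t=3: δ = [6.866e-05, 3.433e-05, 1.545e-04, 1.717e-05]  ψ = [1, 0, 1, 1]  (obs o_3=0)
backtrack: best end state = 2; path = [2, 0, 1, 2]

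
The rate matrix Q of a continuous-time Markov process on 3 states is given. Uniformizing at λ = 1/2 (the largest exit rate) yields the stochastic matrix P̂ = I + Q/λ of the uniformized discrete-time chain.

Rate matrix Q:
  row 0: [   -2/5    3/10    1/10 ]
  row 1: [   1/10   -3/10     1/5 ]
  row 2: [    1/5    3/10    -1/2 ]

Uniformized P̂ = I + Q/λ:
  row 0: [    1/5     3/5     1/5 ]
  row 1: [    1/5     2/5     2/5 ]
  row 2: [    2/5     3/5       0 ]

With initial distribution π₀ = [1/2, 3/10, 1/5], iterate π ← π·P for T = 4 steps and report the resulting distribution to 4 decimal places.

t=0: π = [0.5000, 0.3000, 0.2000]
t=1: π = [0.2400, 0.5400, 0.2200]
t=2: π = [0.2440, 0.4920, 0.2640]
t=3: π = [0.2528, 0.5016, 0.2456]
t=4: π = [0.2491, 0.4997, 0.2512]

π = [0.2491, 0.4997, 0.2512]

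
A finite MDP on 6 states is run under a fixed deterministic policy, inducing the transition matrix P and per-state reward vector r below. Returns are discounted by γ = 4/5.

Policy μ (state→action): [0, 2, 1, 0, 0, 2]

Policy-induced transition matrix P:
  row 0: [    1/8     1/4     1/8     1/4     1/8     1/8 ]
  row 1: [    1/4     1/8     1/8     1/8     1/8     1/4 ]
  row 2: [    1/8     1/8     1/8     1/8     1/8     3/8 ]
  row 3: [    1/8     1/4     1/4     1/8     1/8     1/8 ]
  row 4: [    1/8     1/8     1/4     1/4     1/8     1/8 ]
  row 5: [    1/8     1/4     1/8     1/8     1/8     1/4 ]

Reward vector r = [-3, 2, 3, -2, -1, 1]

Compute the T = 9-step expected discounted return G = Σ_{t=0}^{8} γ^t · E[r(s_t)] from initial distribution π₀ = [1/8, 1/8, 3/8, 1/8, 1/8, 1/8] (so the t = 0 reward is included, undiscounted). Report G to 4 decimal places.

G = 1.3982

t=0: π = [0.1250, 0.1250, 0.3750, 0.1250, 0.1250, 0.1250], E[r] = 0.7500, γ^t·E[r] = 0.750000, running G = 0.750000
t=1: π = [0.1406, 0.1719, 0.1563, 0.1563, 0.1250, 0.2500], E[r] = 0.2031, γ^t·E[r] = 0.162500, running G = 0.912500
t=2: π = [0.1465, 0.1934, 0.1602, 0.1582, 0.1250, 0.2168], E[r] = 0.2031, γ^t·E[r] = 0.130000, running G = 1.042500
t=3: π = [0.1492, 0.1902, 0.1604, 0.1589, 0.1250, 0.2163], E[r] = 0.1875, γ^t·E[r] = 0.096000, running G = 1.138500
t=4: π = [0.1488, 0.1906, 0.1605, 0.1593, 0.1250, 0.2159], E[r] = 0.1886, γ^t·E[r] = 0.077263, running G = 1.215763
t=5: π = [0.1488, 0.1905, 0.1605, 0.1592, 0.1250, 0.2159], E[r] = 0.1886, γ^t·E[r] = 0.061808, running G = 1.277570
t=6: π = [0.1488, 0.1905, 0.1605, 0.1592, 0.1250, 0.2159], E[r] = 0.1886, γ^t·E[r] = 0.049446, running G = 1.327016
t=7: π = [0.1488, 0.1905, 0.1605, 0.1592, 0.1250, 0.2159], E[r] = 0.1886, γ^t·E[r] = 0.039558, running G = 1.366574
t=8: π = [0.1488, 0.1905, 0.1605, 0.1592, 0.1250, 0.2159], E[r] = 0.1886, γ^t·E[r] = 0.031646, running G = 1.398220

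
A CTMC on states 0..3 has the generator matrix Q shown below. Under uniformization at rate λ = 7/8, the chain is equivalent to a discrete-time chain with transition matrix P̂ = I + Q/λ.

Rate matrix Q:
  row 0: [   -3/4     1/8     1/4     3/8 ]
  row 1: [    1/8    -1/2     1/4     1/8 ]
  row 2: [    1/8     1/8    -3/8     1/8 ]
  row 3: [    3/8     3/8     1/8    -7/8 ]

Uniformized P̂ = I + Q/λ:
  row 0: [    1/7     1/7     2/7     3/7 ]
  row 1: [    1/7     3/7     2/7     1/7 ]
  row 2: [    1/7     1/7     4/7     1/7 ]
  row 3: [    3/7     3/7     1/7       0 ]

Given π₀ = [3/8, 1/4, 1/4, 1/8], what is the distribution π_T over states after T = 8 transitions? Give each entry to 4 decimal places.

π = [0.1923, 0.2693, 0.3654, 0.1730]

t=0: π = [0.3750, 0.2500, 0.2500, 0.1250]
t=1: π = [0.1786, 0.2500, 0.3393, 0.2321]
t=2: π = [0.2092, 0.2806, 0.3495, 0.1607]
t=3: π = [0.1888, 0.2690, 0.3626, 0.1797]
t=4: π = [0.1942, 0.2710, 0.3637, 0.1711]
t=5: π = [0.1918, 0.2692, 0.3652, 0.1739]
t=6: π = [0.1925, 0.2695, 0.3652, 0.1728]
t=7: π = [0.1922, 0.2692, 0.3654, 0.1732]
t=8: π = [0.1923, 0.2693, 0.3654, 0.1730]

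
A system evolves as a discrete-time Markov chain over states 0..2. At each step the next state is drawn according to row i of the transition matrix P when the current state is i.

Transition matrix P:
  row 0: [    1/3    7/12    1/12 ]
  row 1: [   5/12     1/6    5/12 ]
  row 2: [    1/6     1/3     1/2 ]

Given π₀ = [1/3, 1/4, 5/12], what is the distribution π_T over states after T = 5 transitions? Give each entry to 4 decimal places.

π = [0.3052, 0.3513, 0.3435]

t=0: π = [0.3333, 0.2500, 0.4167]
t=1: π = [0.2847, 0.3750, 0.3403]
t=2: π = [0.3079, 0.3420, 0.3501]
t=3: π = [0.3035, 0.3533, 0.3432]
t=4: π = [0.3056, 0.3503, 0.3441]
t=5: π = [0.3052, 0.3513, 0.3435]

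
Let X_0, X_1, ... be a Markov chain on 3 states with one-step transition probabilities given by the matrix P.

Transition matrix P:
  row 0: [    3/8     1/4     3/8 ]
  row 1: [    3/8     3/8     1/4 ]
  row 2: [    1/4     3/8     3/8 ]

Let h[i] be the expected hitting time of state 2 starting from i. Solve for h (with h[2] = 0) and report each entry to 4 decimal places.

h = [2.9474, 3.3684, 0.0000]

First-step conditioning: h[2] = 0; for i ≠ 2, h[i] = 1 + Σ_k P[i][k]·h[k].
  h[0] = 1 + 3/8·h[0] + 1/4·h[1]
  h[1] = 1 + 3/8·h[0] + 3/8·h[1]
Solving the 2×2 linear system over states ≠ 2 gives exactly h = [56/19, 64/19, 0] (h[2] = 0 is the target).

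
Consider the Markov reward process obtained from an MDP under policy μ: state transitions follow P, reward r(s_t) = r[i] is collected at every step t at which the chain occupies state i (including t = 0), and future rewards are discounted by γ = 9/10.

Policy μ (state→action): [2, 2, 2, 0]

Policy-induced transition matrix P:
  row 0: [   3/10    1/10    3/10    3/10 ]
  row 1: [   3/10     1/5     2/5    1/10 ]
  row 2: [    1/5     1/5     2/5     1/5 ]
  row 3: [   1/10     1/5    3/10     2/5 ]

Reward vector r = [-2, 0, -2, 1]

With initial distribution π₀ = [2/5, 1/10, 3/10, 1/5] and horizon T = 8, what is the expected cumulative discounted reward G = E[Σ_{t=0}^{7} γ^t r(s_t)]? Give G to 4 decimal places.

t=0: π = [0.4000, 0.1000, 0.3000, 0.2000], E[r] = -1.2000, γ^t·E[r] = -1.200000, running G = -1.200000
t=1: π = [0.2300, 0.1600, 0.3400, 0.2700], E[r] = -0.8700, γ^t·E[r] = -0.783000, running G = -1.983000
t=2: π = [0.2120, 0.1770, 0.3500, 0.2610], E[r] = -0.8630, γ^t·E[r] = -0.699030, running G = -2.682030
t=3: π = [0.2128, 0.1788, 0.3527, 0.2557], E[r] = -0.8753, γ^t·E[r] = -0.638094, running G = -3.320124
t=4: π = [0.2136, 0.1787, 0.3532, 0.2545], E[r] = -0.8789, γ^t·E[r] = -0.576673, running G = -3.896796
t=5: π = [0.2138, 0.1786, 0.3532, 0.2544], E[r] = -0.8795, γ^t·E[r] = -0.519355, running G = -4.416152
t=6: π = [0.2138, 0.1786, 0.3532, 0.2544], E[r] = -0.8796, γ^t·E[r] = -0.467444, running G = -4.883595
t=7: π = [0.2138, 0.1786, 0.3532, 0.2544], E[r] = -0.8796, γ^t·E[r] = -0.420696, running G = -5.304291

G = -5.3043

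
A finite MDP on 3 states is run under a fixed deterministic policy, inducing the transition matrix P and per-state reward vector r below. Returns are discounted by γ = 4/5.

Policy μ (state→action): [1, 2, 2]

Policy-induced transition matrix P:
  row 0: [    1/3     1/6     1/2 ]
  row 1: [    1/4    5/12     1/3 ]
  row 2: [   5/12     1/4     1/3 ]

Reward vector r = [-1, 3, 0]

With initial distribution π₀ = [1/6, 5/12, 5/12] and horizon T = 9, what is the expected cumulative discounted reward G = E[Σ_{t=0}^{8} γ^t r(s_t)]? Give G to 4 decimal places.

t=0: π = [0.1667, 0.4167, 0.4167], E[r] = 1.0833, γ^t·E[r] = 1.083333, running G = 1.083333
t=1: π = [0.3333, 0.3056, 0.3611], E[r] = 0.5833, γ^t·E[r] = 0.466667, running G = 1.550000
t=2: π = [0.3380, 0.2731, 0.3889], E[r] = 0.4815, γ^t·E[r] = 0.308148, running G = 1.858148
t=3: π = [0.3430, 0.2674, 0.3897], E[r] = 0.4591, γ^t·E[r] = 0.235062, running G = 2.093210
t=4: π = [0.3435, 0.2660, 0.3905], E[r] = 0.4544, γ^t·E[r] = 0.186127, running G = 2.279337
t=5: π = [0.3437, 0.2657, 0.3906], E[r] = 0.4534, γ^t·E[r] = 0.148570, running G = 2.427906
t=6: π = [0.3437, 0.2656, 0.3906], E[r] = 0.4532, γ^t·E[r] = 0.118799, running G = 2.546706
t=7: π = [0.3437, 0.2656, 0.3906], E[r] = 0.4531, γ^t·E[r] = 0.095030, running G = 2.641735
t=8: π = [0.3437, 0.2656, 0.3906], E[r] = 0.4531, γ^t·E[r] = 0.076022, running G = 2.717758

G = 2.7178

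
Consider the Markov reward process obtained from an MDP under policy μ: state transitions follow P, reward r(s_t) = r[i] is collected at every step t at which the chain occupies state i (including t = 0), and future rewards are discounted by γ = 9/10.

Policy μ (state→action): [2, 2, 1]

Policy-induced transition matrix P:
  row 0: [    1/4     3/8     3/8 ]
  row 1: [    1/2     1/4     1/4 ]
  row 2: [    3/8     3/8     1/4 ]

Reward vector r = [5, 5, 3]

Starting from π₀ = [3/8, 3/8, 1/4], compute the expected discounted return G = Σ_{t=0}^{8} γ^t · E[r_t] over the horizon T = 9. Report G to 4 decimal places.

t=0: π = [0.3750, 0.3750, 0.2500], E[r] = 4.5000, γ^t·E[r] = 4.500000, running G = 4.500000
t=1: π = [0.3750, 0.3281, 0.2969], E[r] = 4.4063, γ^t·E[r] = 3.965625, running G = 8.465625
t=2: π = [0.3691, 0.3340, 0.2969], E[r] = 4.4063, γ^t·E[r] = 3.569063, running G = 12.034688
t=3: π = [0.3706, 0.3333, 0.2961], E[r] = 4.4077, γ^t·E[r] = 3.213224, running G = 15.247912
t=4: π = [0.3703, 0.3333, 0.2963], E[r] = 4.4073, γ^t·E[r] = 2.891661, running G = 18.139573
t=5: π = [0.3704, 0.3333, 0.2963], E[r] = 4.4074, γ^t·E[r] = 2.602536, running G = 20.742109
t=6: π = [0.3704, 0.3333, 0.2963], E[r] = 4.4074, γ^t·E[r] = 2.342276, running G = 23.084385
t=7: π = [0.3704, 0.3333, 0.2963], E[r] = 4.4074, γ^t·E[r] = 2.108049, running G = 25.192434
t=8: π = [0.3704, 0.3333, 0.2963], E[r] = 4.4074, γ^t·E[r] = 1.897244, running G = 27.089679

G = 27.0897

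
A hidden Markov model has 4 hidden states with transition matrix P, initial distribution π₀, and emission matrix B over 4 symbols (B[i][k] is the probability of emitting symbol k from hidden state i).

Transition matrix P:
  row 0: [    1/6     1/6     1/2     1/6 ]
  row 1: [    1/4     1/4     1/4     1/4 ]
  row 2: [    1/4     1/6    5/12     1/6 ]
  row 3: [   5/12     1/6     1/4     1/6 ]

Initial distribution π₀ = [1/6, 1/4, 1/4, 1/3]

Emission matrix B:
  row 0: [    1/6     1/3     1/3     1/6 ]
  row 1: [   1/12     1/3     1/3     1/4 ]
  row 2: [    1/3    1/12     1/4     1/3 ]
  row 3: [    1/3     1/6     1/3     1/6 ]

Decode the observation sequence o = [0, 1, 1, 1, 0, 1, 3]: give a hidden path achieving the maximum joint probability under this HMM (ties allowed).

t=0: δ = [2.778e-02, 2.083e-02, 8.333e-02, 1.111e-01]  (obs o_0=0)
t=1: δ = [1.543e-02, 6.173e-03, 2.894e-03, 3.086e-03]  ψ = [3, 3, 2, 3]  (obs o_1=1)
t=2: δ = [8.573e-04, 8.573e-04, 6.430e-04, 4.287e-04]  ψ = [0, 0, 0, 0]  (obs o_2=1)
t=3: δ = [7.144e-05, 7.144e-05, 3.572e-05, 3.572e-05]  ψ = [1, 1, 0, 1]  (obs o_3=1)
t=4: δ = [2.977e-06, 1.488e-06, 1.191e-05, 5.954e-06]  ψ = [1, 1, 0, 1]  (obs o_4=0)
t=5: δ = [9.923e-07, 6.615e-07, 4.135e-07, 3.308e-07]  ψ = [2, 2, 2, 2]  (obs o_5=1)
t=6: δ = [2.756e-08, 4.135e-08, 1.654e-07, 2.756e-08]  ψ = [0, 0, 0, 0]  (obs o_6=3)
backtrack: best end state = 2; path = [3, 0, 1, 0, 2, 0, 2]

path = [3, 0, 1, 0, 2, 0, 2]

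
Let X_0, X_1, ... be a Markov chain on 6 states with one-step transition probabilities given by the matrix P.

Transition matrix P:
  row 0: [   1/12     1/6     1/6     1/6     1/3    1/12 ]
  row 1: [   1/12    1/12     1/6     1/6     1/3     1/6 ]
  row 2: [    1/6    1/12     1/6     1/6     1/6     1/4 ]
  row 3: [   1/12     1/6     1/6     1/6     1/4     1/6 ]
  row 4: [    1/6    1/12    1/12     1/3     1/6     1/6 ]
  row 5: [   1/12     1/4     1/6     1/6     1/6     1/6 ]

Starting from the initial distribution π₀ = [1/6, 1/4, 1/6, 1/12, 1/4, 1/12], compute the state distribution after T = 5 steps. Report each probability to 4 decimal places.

π = [0.1145, 0.1382, 0.1479, 0.2043, 0.2258, 0.1694]

t=0: π = [0.1667, 0.2500, 0.1667, 0.0833, 0.2500, 0.0833]
t=1: π = [0.1181, 0.1181, 0.1458, 0.2083, 0.2431, 0.1667]
t=2: π = [0.1157, 0.1383, 0.1464, 0.2072, 0.2234, 0.1690]
t=3: π = [0.1141, 0.1384, 0.1481, 0.2039, 0.2263, 0.1692]
t=4: π = [0.1145, 0.1380, 0.1478, 0.2044, 0.2258, 0.1695]
t=5: π = [0.1145, 0.1382, 0.1479, 0.2043, 0.2258, 0.1694]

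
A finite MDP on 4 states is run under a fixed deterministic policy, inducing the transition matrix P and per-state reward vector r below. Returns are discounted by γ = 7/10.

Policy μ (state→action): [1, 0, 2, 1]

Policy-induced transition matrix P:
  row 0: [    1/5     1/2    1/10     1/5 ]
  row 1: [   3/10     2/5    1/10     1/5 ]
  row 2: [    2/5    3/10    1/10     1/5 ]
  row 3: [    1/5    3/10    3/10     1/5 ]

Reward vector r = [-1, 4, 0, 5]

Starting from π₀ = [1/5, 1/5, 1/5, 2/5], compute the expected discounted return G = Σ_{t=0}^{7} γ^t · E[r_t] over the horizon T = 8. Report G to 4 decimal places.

G = 7.4351

t=0: π = [0.2000, 0.2000, 0.2000, 0.4000], E[r] = 2.6000, γ^t·E[r] = 2.600000, running G = 2.600000
t=1: π = [0.2600, 0.3600, 0.1800, 0.2000], E[r] = 2.1800, γ^t·E[r] = 1.526000, running G = 4.126000
t=2: π = [0.2720, 0.3880, 0.1400, 0.2000], E[r] = 2.2800, γ^t·E[r] = 1.117200, running G = 5.243200
t=3: π = [0.2668, 0.3932, 0.1400, 0.2000], E[r] = 2.3060, γ^t·E[r] = 0.790958, running G = 6.034158
t=4: π = [0.2673, 0.3927, 0.1400, 0.2000], E[r] = 2.3034, γ^t·E[r] = 0.553046, running G = 6.587204
t=5: π = [0.2673, 0.3927, 0.1400, 0.2000], E[r] = 2.3037, γ^t·E[r] = 0.387176, running G = 6.974380
t=6: π = [0.2673, 0.3927, 0.1400, 0.2000], E[r] = 2.3036, γ^t·E[r] = 0.271020, running G = 7.245401
t=7: π = [0.2673, 0.3927, 0.1400, 0.2000], E[r] = 2.3036, γ^t·E[r] = 0.189714, running G = 7.435115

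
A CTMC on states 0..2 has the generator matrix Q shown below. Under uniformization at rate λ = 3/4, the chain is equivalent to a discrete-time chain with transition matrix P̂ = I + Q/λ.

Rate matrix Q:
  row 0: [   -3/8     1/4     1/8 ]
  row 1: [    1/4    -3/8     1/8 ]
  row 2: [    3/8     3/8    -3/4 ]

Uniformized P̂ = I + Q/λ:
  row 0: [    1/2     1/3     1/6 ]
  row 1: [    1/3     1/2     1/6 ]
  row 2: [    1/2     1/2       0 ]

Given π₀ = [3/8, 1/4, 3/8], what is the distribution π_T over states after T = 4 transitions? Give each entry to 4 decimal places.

π = [0.4285, 0.4284, 0.1430]

t=0: π = [0.3750, 0.2500, 0.3750]
t=1: π = [0.4583, 0.4375, 0.1042]
t=2: π = [0.4271, 0.4236, 0.1493]
t=3: π = [0.4294, 0.4288, 0.1418]
t=4: π = [0.4285, 0.4284, 0.1430]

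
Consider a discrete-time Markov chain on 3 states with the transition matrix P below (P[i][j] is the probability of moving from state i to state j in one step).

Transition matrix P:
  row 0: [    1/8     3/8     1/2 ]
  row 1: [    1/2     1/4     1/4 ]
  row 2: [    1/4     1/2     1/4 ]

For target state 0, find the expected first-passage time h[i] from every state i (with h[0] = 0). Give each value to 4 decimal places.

h = [0.0000, 2.2857, 2.8571]

First-step conditioning: h[0] = 0; for i ≠ 0, h[i] = 1 + Σ_k P[i][k]·h[k].
  h[1] = 1 + 1/4·h[1] + 1/4·h[2]
  h[2] = 1 + 1/2·h[1] + 1/4·h[2]
Solving the 2×2 linear system over states ≠ 0 gives exactly h = [0, 16/7, 20/7] (h[0] = 0 is the target).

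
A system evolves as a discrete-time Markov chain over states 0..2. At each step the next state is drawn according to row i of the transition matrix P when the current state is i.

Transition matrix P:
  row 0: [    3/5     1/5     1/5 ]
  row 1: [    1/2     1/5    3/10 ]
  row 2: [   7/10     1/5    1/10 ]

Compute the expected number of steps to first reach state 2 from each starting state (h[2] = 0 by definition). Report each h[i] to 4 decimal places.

h = [4.5455, 4.0909, 0.0000]

First-step conditioning: h[2] = 0; for i ≠ 2, h[i] = 1 + Σ_k P[i][k]·h[k].
  h[0] = 1 + 3/5·h[0] + 1/5·h[1]
  h[1] = 1 + 1/2·h[0] + 1/5·h[1]
Solving the 2×2 linear system over states ≠ 2 gives exactly h = [50/11, 45/11, 0] (h[2] = 0 is the target).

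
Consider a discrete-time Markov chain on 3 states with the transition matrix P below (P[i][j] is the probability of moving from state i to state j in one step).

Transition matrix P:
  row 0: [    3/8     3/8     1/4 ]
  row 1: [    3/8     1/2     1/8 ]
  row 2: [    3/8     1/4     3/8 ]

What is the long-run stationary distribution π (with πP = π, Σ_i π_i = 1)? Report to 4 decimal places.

Balance equations π_j = Σ_i π_i·P[i][j]:
  π_0 = 3/8·π_0 + 3/8·π_1 + 3/8·π_2
  π_1 = 3/8·π_0 + 1/2·π_1 + 1/4·π_2
  normalize: π_0 + π_1 + π_2 = 1
Solving the linear system gives exactly π = [3/8, 19/48, 11/48].

π = [0.3750, 0.3958, 0.2292]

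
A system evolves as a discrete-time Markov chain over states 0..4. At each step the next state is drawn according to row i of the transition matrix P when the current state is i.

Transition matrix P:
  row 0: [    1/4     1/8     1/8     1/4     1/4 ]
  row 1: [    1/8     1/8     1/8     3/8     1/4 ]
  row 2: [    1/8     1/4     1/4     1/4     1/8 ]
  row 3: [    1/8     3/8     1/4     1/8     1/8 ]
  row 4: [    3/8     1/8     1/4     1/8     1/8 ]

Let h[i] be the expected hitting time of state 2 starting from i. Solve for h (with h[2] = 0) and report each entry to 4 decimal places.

First-step conditioning: h[2] = 0; for i ≠ 2, h[i] = 1 + Σ_k P[i][k]·h[k].
  h[0] = 1 + 1/4·h[0] + 1/8·h[1] + 1/4·h[3] + 1/4·h[4]
  h[1] = 1 + 1/8·h[0] + 1/8·h[1] + 3/8·h[3] + 1/4·h[4]
  h[3] = 1 + 1/8·h[0] + 3/8·h[1] + 1/8·h[3] + 1/8·h[4]
  h[4] = 1 + 3/8·h[0] + 1/8·h[1] + 1/8·h[3] + 1/8·h[4]
Solving the 4×4 linear system over states ≠ 2 gives exactly h = [2488/441, 2456/441, 0, 248/49, 320/63] (h[2] = 0 is the target).

h = [5.6417, 5.5692, 0.0000, 5.0612, 5.0794]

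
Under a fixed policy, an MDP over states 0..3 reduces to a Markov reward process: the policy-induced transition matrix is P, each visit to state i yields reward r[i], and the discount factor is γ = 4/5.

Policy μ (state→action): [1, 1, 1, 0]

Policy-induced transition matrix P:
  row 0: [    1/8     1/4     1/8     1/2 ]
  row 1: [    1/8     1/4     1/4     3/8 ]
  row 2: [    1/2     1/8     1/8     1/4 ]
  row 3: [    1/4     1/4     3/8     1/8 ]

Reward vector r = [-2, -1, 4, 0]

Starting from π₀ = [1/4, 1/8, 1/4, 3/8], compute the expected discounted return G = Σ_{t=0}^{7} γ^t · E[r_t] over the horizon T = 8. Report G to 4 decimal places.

G = 0.9748

t=0: π = [0.2500, 0.1250, 0.2500, 0.3750], E[r] = 0.3750, γ^t·E[r] = 0.375000, running G = 0.375000
t=1: π = [0.2656, 0.2188, 0.2344, 0.2813], E[r] = 0.1875, γ^t·E[r] = 0.150000, running G = 0.525000
t=2: π = [0.2480, 0.2207, 0.2227, 0.3086], E[r] = 0.1738, γ^t·E[r] = 0.111250, running G = 0.636250
t=3: π = [0.2471, 0.2222, 0.2297, 0.3010], E[r] = 0.2026, γ^t·E[r] = 0.103750, running G = 0.740000
t=4: π = [0.2488, 0.2213, 0.2280, 0.3019], E[r] = 0.1933, γ^t·E[r] = 0.079163, running G = 0.819163
t=5: π = [0.2482, 0.2215, 0.2281, 0.3021], E[r] = 0.1946, γ^t·E[r] = 0.063753, running G = 0.882915
t=6: π = [0.2483, 0.2215, 0.2282, 0.3020], E[r] = 0.1947, γ^t·E[r] = 0.051052, running G = 0.933967
t=7: π = [0.2483, 0.2215, 0.2282, 0.3020], E[r] = 0.1946, γ^t·E[r] = 0.040810, running G = 0.974777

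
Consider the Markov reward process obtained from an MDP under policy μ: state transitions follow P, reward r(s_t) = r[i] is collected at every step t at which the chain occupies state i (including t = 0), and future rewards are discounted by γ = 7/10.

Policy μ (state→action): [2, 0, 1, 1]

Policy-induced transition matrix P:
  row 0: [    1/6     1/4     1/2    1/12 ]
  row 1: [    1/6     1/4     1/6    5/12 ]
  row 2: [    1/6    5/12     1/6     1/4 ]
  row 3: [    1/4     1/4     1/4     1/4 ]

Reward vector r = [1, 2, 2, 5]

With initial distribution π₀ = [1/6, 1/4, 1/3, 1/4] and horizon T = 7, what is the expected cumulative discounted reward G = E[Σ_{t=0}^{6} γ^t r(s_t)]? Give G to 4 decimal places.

G = 7.9598

t=0: π = [0.1667, 0.2500, 0.3333, 0.2500], E[r] = 2.5833, γ^t·E[r] = 2.583333, running G = 2.583333
t=1: π = [0.1875, 0.3056, 0.2431, 0.2639], E[r] = 2.6042, γ^t·E[r] = 1.822917, running G = 4.406250
t=2: π = [0.1887, 0.2905, 0.2512, 0.2697], E[r] = 2.6204, γ^t·E[r] = 1.283981, running G = 5.690231
t=3: π = [0.1891, 0.2919, 0.2520, 0.2670], E[r] = 2.6118, γ^t·E[r] = 0.895843, running G = 6.586074
t=4: π = [0.1889, 0.2920, 0.2520, 0.2671], E[r] = 2.6124, γ^t·E[r] = 0.627248, running G = 7.213322
t=5: π = [0.1889, 0.2920, 0.2519, 0.2672], E[r] = 2.6126, γ^t·E[r] = 0.439103, running G = 7.652425
t=6: π = [0.1889, 0.2920, 0.2519, 0.2672], E[r] = 2.6126, γ^t·E[r] = 0.307370, running G = 7.959795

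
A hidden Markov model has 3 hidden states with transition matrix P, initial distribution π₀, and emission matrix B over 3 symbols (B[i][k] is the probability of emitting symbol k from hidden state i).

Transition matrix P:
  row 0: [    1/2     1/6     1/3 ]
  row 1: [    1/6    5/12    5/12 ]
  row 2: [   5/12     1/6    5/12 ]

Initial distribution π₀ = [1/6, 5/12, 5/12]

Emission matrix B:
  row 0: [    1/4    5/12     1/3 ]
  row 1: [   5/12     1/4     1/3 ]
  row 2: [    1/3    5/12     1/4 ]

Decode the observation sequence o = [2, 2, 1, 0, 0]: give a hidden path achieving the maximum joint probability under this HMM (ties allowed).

path = [1, 1, 2, 2, 2]

t=0: δ = [5.556e-02, 1.389e-01, 1.042e-01]  (obs o_0=2)
t=1: δ = [1.447e-02, 1.929e-02, 1.447e-02]  ψ = [2, 1, 1]  (obs o_1=2)
t=2: δ = [3.014e-03, 2.009e-03, 3.349e-03]  ψ = [0, 1, 1]  (obs o_2=1)
t=3: δ = [3.768e-04, 3.489e-04, 4.651e-04]  ψ = [0, 1, 2]  (obs o_3=0)
t=4: δ = [4.845e-05, 6.056e-05, 6.460e-05]  ψ = [2, 1, 2]  (obs o_4=0)
backtrack: best end state = 2; path = [1, 1, 2, 2, 2]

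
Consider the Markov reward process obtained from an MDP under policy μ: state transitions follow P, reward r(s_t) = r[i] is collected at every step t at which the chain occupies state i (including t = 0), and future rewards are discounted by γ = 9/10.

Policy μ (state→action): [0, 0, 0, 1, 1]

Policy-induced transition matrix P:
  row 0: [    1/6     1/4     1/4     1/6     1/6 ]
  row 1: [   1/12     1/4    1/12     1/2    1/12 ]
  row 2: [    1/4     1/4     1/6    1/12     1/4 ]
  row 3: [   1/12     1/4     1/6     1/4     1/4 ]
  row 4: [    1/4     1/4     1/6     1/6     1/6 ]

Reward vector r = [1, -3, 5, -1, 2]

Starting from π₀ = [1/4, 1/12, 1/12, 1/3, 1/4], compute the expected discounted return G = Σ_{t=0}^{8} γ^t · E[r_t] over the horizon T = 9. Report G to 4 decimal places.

t=0: π = [0.2500, 0.0833, 0.0833, 0.3333, 0.2500], E[r] = 0.5833, γ^t·E[r] = 0.583333, running G = 0.583333
t=1: π = [0.1597, 0.2500, 0.1806, 0.2153, 0.1944], E[r] = 0.4861, γ^t·E[r] = 0.437500, running G = 1.020833
t=2: π = [0.1591, 0.2500, 0.1591, 0.2529, 0.1788], E[r] = 0.3096, γ^t·E[r] = 0.250781, running G = 1.271615
t=3: π = [0.1529, 0.2500, 0.1591, 0.2578, 0.1802], E[r] = 0.3009, γ^t·E[r] = 0.219375, running G = 1.490990
t=4: π = [0.1526, 0.2500, 0.1586, 0.2582, 0.1806], E[r] = 0.2984, γ^t·E[r] = 0.195800, running G = 1.686790
t=5: π = [0.1526, 0.2500, 0.1586, 0.2583, 0.1806], E[r] = 0.2982, γ^t·E[r] = 0.176064, running G = 1.862854
t=6: π = [0.1526, 0.2500, 0.1585, 0.2583, 0.1806], E[r] = 0.2981, γ^t·E[r] = 0.158443, running G = 2.021296
t=7: π = [0.1526, 0.2500, 0.1585, 0.2583, 0.1806], E[r] = 0.2981, γ^t·E[r] = 0.142596, running G = 2.163893
t=8: π = [0.1526, 0.2500, 0.1585, 0.2583, 0.1806], E[r] = 0.2981, γ^t·E[r] = 0.128337, running G = 2.292229

G = 2.2922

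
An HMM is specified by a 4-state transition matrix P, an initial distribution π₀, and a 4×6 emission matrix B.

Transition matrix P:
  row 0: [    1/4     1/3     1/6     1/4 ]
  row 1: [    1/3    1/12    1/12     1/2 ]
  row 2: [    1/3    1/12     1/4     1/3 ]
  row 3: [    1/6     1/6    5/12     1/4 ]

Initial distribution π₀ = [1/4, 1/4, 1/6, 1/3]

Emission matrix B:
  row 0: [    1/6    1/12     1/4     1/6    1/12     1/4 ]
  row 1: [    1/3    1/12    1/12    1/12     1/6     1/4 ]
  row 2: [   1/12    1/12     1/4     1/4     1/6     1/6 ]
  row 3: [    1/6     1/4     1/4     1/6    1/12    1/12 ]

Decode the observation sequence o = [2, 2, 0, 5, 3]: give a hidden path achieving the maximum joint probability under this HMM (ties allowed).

t=0: δ = [6.250e-02, 2.083e-02, 4.167e-02, 8.333e-02]  (obs o_0=2)
t=1: δ = [3.906e-03, 1.736e-03, 8.681e-03, 5.208e-03]  ψ = [0, 0, 3, 3]  (obs o_1=2)
t=2: δ = [4.823e-04, 4.340e-04, 1.808e-04, 4.823e-04]  ψ = [2, 0, 2, 2]  (obs o_2=0)
t=3: δ = [3.617e-05, 4.019e-05, 3.349e-05, 1.808e-05]  ψ = [1, 0, 3, 1]  (obs o_3=5)
t=4: δ = [2.233e-06, 1.005e-06, 2.093e-06, 3.349e-06]  ψ = [1, 0, 2, 1]  (obs o_4=3)
backtrack: best end state = 3; path = [3, 2, 0, 1, 3]

path = [3, 2, 0, 1, 3]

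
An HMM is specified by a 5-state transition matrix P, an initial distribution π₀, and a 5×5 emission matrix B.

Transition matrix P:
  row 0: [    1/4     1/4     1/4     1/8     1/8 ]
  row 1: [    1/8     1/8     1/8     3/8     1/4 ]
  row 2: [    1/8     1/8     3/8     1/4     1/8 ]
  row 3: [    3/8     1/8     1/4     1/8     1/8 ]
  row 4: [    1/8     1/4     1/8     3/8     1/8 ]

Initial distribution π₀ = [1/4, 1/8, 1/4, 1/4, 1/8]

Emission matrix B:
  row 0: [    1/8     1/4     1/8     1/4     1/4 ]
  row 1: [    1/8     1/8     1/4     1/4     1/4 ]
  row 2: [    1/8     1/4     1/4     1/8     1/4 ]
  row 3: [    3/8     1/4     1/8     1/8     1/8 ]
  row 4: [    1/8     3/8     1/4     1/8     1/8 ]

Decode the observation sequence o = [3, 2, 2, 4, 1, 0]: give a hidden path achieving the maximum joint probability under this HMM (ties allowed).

path = [0, 2, 2, 2, 2, 3]

t=0: δ = [6.250e-02, 3.125e-02, 3.125e-02, 3.125e-02, 1.562e-02]  (obs o_0=3)
t=1: δ = [1.953e-03, 3.906e-03, 3.906e-03, 1.465e-03, 1.953e-03]  ψ = [0, 0, 0, 1, 0]  (obs o_1=2)
t=2: δ = [6.866e-05, 1.221e-04, 3.662e-04, 1.831e-04, 2.441e-04]  ψ = [3, 0, 2, 1, 1]  (obs o_2=2)
t=3: δ = [1.717e-05, 1.526e-05, 3.433e-05, 1.144e-05, 5.722e-06]  ψ = [3, 4, 2, 2, 2]  (obs o_3=4)
t=4: δ = [1.073e-06, 5.364e-07, 3.219e-06, 2.146e-06, 1.609e-06]  ψ = [0, 0, 2, 2, 2]  (obs o_4=1)
t=5: δ = [1.006e-07, 5.029e-08, 1.509e-07, 3.017e-07, 5.029e-08]  ψ = [3, 2, 2, 2, 2]  (obs o_5=0)
backtrack: best end state = 3; path = [0, 2, 2, 2, 2, 3]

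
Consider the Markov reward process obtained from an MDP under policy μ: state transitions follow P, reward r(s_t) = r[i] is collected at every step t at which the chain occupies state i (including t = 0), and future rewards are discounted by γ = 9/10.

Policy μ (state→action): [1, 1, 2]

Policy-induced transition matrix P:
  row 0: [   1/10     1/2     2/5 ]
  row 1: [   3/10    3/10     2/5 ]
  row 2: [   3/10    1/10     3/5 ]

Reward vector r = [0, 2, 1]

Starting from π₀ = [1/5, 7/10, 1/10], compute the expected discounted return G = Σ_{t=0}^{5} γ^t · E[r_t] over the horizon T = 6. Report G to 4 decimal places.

G = 5.2581

t=0: π = [0.2000, 0.7000, 0.1000], E[r] = 1.5000, γ^t·E[r] = 1.500000, running G = 1.500000
t=1: π = [0.2600, 0.3200, 0.4200], E[r] = 1.0600, γ^t·E[r] = 0.954000, running G = 2.454000
t=2: π = [0.2480, 0.2680, 0.4840], E[r] = 1.0200, γ^t·E[r] = 0.826200, running G = 3.280200
t=3: π = [0.2504, 0.2528, 0.4968], E[r] = 1.0024, γ^t·E[r] = 0.730750, running G = 4.010950
t=4: π = [0.2499, 0.2507, 0.4994], E[r] = 1.0008, γ^t·E[r] = 0.656625, running G = 4.667574
t=5: π = [0.2500, 0.2501, 0.4999], E[r] = 1.0001, γ^t·E[r] = 0.590547, running G = 5.258121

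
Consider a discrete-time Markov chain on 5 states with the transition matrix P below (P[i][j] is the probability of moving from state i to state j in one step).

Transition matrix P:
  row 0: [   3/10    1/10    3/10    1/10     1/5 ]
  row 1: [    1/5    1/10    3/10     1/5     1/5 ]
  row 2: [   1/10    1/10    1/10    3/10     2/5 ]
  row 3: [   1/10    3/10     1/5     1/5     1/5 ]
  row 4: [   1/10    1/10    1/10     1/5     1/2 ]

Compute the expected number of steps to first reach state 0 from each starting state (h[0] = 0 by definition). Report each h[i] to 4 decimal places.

h = [0.0000, 7.8705, 8.7311, 8.5714, 8.7489]

First-step conditioning: h[0] = 0; for i ≠ 0, h[i] = 1 + Σ_k P[i][k]·h[k].
  h[1] = 1 + 1/10·h[1] + 3/10·h[2] + 1/5·h[3] + 1/5·h[4]
  h[2] = 1 + 1/10·h[1] + 1/10·h[2] + 3/10·h[3] + 2/5·h[4]
  h[3] = 1 + 3/10·h[1] + 1/5·h[2] + 1/5·h[3] + 1/5·h[4]
  h[4] = 1 + 1/10·h[1] + 1/10·h[2] + 1/5·h[3] + 1/2·h[4]
Solving the 4×4 linear system over states ≠ 0 gives exactly h = [0, 8870/1127, 9840/1127, 60/7, 9860/1127] (h[0] = 0 is the target).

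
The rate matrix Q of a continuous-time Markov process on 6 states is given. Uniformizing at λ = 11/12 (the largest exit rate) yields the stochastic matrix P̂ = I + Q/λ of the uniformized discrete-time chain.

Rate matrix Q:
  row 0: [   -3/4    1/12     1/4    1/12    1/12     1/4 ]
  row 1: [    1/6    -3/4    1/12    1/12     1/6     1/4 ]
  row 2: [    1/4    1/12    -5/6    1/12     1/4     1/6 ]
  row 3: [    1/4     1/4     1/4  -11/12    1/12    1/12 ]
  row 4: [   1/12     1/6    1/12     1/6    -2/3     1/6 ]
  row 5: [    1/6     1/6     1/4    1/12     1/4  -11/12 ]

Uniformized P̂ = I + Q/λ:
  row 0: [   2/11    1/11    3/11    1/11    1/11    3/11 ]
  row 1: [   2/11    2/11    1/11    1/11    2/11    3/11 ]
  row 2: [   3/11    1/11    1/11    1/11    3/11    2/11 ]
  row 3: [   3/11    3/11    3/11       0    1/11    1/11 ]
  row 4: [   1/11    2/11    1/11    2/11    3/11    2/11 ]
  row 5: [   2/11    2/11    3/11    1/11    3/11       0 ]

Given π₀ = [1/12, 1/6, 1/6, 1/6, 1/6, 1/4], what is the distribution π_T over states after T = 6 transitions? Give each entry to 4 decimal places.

π = [0.1881, 0.1580, 0.1748, 0.1005, 0.2059, 0.1728]

t=0: π = [0.0833, 0.1667, 0.1667, 0.1667, 0.1667, 0.2500]
t=1: π = [0.1970, 0.1742, 0.1818, 0.0909, 0.2121, 0.1439]
t=2: π = [0.1873, 0.1556, 0.1694, 0.1019, 0.2045, 0.1811]
t=3: π = [0.1879, 0.1587, 0.1764, 0.1002, 0.2060, 0.1708]
t=4: π = [0.1882, 0.1578, 0.1744, 0.1005, 0.2059, 0.1732]
t=5: π = [0.1881, 0.1580, 0.1749, 0.1005, 0.2059, 0.1727]
t=6: π = [0.1881, 0.1580, 0.1748, 0.1005, 0.2059, 0.1728]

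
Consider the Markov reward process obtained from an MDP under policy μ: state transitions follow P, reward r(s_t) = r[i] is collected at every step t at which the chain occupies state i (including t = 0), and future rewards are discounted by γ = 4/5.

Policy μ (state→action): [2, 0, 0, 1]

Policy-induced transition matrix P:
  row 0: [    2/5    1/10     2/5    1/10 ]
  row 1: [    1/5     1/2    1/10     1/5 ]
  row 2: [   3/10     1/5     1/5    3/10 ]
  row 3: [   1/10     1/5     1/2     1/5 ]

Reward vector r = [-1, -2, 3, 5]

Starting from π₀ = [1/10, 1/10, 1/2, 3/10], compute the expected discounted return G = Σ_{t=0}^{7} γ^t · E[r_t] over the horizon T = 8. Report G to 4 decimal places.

G = 6.5312

t=0: π = [0.1000, 0.1000, 0.5000, 0.3000], E[r] = 2.7000, γ^t·E[r] = 2.700000, running G = 2.700000
t=1: π = [0.2400, 0.2200, 0.3000, 0.2400], E[r] = 1.4200, γ^t·E[r] = 1.136000, running G = 3.836000
t=2: π = [0.2540, 0.2420, 0.2980, 0.2060], E[r] = 1.1860, γ^t·E[r] = 0.759040, running G = 4.595040
t=3: π = [0.2600, 0.2472, 0.2884, 0.2044], E[r] = 1.1328, γ^t·E[r] = 0.579994, running G = 5.175034
t=4: π = [0.2604, 0.2482, 0.2886, 0.2028], E[r] = 1.1233, γ^t·E[r] = 0.460095, running G = 5.635129
t=5: π = [0.2607, 0.2484, 0.2881, 0.2028], E[r] = 1.1210, γ^t·E[r] = 0.367321, running G = 6.002451
t=6: π = [0.2607, 0.2485, 0.2881, 0.2027], E[r] = 1.1206, γ^t·E[r] = 0.293749, running G = 6.296200
t=7: π = [0.2607, 0.2485, 0.2881, 0.2027], E[r] = 1.1205, γ^t·E[r] = 0.234977, running G = 6.531176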